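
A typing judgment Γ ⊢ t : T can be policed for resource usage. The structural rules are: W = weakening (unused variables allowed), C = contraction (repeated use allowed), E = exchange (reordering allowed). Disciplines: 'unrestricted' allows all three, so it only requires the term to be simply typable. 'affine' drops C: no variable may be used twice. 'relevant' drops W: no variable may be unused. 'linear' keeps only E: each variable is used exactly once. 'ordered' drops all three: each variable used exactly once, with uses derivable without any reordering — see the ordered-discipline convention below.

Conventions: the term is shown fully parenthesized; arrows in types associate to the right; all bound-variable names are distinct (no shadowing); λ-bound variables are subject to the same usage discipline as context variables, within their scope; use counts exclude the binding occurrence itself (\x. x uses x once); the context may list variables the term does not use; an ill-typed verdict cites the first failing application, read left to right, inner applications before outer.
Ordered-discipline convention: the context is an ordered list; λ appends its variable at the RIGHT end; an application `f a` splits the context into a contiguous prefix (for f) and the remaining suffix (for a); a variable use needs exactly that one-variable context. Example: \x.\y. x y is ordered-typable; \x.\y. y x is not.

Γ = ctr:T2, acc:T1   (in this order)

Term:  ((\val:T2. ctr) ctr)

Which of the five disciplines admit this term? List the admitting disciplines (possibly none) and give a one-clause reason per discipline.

admitted in: unrestricted
usage: ctr: 2, acc: 0, val (bound): 0
use order (left to right): ctr, ctr
typing: the term checks, with type T2
ordered: ✗ — repeated use of ctr ×2; acc, val never used (weakening)
linear: ✗ — repeated use of ctr ×2; acc, val never used (weakening)
affine: ✗ — repeated use of ctr ×2
relevant: ✗ — acc, val never used (weakening)
unrestricted: ✓ — well-typed at T2; no restrictions here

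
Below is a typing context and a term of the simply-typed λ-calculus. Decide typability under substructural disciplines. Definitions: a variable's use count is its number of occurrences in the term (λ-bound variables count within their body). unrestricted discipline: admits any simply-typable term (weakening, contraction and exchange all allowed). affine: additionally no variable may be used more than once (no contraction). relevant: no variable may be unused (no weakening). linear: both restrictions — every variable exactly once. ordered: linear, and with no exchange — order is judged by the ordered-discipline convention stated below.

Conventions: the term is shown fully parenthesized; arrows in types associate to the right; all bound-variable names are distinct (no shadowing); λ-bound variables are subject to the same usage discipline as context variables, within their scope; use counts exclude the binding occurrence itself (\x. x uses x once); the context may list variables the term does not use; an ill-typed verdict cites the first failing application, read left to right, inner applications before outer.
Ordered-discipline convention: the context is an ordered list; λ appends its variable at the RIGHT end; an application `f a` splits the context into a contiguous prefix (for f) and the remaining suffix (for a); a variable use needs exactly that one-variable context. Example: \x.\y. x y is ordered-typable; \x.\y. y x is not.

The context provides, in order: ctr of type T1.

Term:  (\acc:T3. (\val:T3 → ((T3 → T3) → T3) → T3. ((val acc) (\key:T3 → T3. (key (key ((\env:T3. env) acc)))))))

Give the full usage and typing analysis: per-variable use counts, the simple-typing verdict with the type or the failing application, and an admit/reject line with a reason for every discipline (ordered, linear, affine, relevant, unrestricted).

use counts: ctr ×0; acc (bound) ×2; val (bound) ×1; key (bound) ×2; env (bound) ×1
left-to-right use order: val, acc, key, key, env, acc
typing: well-typed — term : T3 → (T3 → ((T3 → T3) → T3) → T3) → T3
ordered ✗ (uses contraction: acc ×2, key ×2; ctr left unused)
linear ✗ (uses contraction: acc ×2, key ×2; ctr left unused)
affine ✗ (uses contraction: acc ×2, key ×2)
relevant ✗ (ctr left unused)
unrestricted ✓ (simply typable at T3 → (T3 → ((T3 → T3) → T3) → T3) → T3; W, C, E all held)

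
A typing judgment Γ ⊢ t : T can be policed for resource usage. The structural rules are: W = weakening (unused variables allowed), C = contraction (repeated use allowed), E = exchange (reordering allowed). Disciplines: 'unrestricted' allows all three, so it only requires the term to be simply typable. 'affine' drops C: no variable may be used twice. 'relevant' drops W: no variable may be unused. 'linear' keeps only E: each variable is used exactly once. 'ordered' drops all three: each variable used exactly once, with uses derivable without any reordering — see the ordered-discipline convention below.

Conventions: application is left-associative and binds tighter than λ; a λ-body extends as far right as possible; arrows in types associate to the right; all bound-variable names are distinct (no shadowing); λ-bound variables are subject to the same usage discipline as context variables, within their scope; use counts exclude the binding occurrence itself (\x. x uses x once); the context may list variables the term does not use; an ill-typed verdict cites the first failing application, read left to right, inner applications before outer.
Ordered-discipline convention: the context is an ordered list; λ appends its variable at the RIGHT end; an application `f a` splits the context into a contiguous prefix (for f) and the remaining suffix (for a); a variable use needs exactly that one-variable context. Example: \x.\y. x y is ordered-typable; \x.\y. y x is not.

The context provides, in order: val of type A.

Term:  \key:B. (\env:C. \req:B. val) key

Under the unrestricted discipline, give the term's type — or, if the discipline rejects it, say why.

not well-typed under unrestricted — fails simple typing
counts: val: 1×; key [bound]: 1×; env [bound]: 0×; req [bound]: 0×
left-to-right use order: val, key
typing: ill-typed: an application expects C but receives B
per-discipline verdicts: ordered ✗, linear ✗, affine ✗, relevant ✗, unrestricted ✗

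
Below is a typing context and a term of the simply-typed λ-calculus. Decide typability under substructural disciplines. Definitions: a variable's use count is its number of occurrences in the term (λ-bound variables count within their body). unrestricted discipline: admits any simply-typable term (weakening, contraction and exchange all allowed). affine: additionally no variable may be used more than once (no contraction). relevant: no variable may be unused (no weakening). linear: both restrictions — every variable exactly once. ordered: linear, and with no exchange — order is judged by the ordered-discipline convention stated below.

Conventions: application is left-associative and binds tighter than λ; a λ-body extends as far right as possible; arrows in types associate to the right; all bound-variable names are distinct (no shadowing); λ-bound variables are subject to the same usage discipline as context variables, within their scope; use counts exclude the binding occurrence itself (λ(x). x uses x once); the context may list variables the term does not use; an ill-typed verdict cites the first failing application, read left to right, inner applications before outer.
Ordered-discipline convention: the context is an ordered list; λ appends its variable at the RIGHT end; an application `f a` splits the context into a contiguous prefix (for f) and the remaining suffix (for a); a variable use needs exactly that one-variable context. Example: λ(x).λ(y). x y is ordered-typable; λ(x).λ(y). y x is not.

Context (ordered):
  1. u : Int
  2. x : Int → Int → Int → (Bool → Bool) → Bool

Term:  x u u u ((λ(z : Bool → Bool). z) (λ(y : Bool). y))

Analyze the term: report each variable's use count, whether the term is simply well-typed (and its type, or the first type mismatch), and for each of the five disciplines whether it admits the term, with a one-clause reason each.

usage: u ×3; x ×1; z [bound] ×1; y [bound] ×1
use order (left to right): x, u, u, u, z, y
typing: the term checks, with type Bool
ordered: ✗ — u ×3 used more than once (contraction)
linear: ✗ — u ×3 used more than once (contraction)
affine: ✗ — u ×3 used more than once (contraction)
relevant: ✓ — none of u, x, z, y goes unused
unrestricted: ✓ — simply typable at Bool; W, C, E all held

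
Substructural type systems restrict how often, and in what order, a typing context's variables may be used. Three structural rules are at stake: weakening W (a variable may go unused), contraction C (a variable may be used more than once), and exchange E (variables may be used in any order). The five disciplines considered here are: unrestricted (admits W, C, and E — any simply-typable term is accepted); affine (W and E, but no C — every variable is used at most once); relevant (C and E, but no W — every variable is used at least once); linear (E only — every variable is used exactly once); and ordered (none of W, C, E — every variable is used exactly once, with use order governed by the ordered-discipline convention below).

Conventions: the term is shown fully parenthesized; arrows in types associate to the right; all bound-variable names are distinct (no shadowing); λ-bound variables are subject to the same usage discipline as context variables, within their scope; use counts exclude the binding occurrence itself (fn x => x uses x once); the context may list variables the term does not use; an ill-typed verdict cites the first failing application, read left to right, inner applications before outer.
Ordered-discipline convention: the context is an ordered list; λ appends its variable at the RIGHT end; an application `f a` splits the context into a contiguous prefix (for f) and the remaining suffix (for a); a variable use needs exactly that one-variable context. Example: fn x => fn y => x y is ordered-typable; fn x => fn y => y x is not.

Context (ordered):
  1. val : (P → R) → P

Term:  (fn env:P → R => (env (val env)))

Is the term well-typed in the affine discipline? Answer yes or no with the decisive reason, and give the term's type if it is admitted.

no — uses contraction: env ×2
variable uses: val=1; env (bound)=2
use order (left to right): env, val, env
typing: well-typed — term : (P → R) → R
per-discipline verdicts: ordered ✗ · linear ✗ · affine ✗ · relevant ✓ · unrestricted ✓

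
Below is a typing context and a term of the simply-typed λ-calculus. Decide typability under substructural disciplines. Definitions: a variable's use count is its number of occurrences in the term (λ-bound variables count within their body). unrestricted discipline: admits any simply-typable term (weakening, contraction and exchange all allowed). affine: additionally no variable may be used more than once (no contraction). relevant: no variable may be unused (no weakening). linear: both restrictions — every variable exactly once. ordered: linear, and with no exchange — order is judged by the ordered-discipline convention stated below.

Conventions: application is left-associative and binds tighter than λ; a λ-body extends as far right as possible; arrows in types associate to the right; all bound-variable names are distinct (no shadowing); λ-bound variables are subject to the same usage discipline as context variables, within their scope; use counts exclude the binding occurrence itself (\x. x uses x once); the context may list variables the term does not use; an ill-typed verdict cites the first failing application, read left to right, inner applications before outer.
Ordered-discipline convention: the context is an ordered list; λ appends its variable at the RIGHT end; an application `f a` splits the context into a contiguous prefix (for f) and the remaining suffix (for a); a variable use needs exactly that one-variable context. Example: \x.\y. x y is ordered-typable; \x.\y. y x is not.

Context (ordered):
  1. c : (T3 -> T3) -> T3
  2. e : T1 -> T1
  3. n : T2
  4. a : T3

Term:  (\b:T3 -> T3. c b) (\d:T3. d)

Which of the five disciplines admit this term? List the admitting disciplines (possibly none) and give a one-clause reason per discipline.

accepted by: affine, unrestricted
variable uses: c ×1, e ×0, n ×0, a ×0, b (bound) ×1, d (bound) ×1
left-to-right use order: c, b, d
typing: well-typed at T3
ordered: ✗, e, n, a never used (weakening)
linear: ✗, e, n, a never used (weakening)
affine: ✓, at most one use each (c, e, n, a, b, d)
relevant: ✗, e, n, a never used (weakening)
unrestricted: ✓, typability at T3 is all that's needed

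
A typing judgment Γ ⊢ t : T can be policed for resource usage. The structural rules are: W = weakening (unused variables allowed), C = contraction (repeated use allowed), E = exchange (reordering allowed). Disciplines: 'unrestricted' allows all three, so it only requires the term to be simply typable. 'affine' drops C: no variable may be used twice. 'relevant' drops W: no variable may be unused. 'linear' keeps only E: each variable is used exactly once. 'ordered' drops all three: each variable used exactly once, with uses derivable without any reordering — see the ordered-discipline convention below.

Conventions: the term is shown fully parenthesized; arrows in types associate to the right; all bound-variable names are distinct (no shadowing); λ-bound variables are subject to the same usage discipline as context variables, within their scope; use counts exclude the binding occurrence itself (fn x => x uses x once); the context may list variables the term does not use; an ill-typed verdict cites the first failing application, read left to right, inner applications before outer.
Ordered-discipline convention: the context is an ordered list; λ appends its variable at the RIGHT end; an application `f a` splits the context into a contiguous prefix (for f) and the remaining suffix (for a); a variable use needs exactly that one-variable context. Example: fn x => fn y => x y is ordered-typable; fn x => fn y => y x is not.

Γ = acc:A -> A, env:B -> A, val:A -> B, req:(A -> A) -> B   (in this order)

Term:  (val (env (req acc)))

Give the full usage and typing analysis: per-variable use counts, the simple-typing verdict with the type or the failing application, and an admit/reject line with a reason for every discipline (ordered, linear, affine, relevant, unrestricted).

usage: acc=1, env=1, val=1, req=1
order of uses: val, env, req, acc
typing: well-typed at B
ordered: ✗, needs exchange: uses follow val, env, req, acc
linear: ✓, each of acc, env, val, req used exactly once
affine: ✓, at most one use each (acc, env, val, req)
relevant: ✓, acc, env, val, req: all used, weakening unneeded
unrestricted: ✓, type-checks (B) and nothing is barred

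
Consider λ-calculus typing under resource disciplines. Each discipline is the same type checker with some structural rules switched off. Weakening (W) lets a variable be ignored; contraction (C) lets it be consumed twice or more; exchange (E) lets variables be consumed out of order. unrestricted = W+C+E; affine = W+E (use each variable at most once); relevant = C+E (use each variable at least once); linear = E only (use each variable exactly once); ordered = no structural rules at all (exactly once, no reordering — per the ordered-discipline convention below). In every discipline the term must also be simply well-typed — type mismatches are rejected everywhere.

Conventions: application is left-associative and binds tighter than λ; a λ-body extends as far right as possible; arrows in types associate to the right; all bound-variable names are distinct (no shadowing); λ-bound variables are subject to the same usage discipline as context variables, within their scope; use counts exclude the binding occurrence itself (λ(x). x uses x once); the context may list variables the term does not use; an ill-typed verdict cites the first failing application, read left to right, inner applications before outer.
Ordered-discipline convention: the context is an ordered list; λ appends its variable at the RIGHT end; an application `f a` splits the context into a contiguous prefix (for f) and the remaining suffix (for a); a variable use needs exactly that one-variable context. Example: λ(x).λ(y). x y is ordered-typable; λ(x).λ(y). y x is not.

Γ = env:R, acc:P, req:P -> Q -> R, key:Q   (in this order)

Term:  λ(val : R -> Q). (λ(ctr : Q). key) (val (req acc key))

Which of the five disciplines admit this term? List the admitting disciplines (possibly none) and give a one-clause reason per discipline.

admitting disciplines: unrestricted
usage: env: 0×; acc: 1×; req: 1×; key: 2×; val (bound): 1×; ctr (bound): 0×
uses in reading order: key, val, req, acc, key
typing: ✓ — (R -> Q) -> Q
ordered ✗ (key ×2 used more than once (contraction); unused: env, ctr — weakening required)
linear ✗ (key ×2 used more than once (contraction); unused: env, ctr — weakening required)
affine ✗ (key ×2 used more than once (contraction))
relevant ✗ (unused: env, ctr — weakening required)
unrestricted ✓ (simply typable at (R -> Q) -> Q; W, C, E all held)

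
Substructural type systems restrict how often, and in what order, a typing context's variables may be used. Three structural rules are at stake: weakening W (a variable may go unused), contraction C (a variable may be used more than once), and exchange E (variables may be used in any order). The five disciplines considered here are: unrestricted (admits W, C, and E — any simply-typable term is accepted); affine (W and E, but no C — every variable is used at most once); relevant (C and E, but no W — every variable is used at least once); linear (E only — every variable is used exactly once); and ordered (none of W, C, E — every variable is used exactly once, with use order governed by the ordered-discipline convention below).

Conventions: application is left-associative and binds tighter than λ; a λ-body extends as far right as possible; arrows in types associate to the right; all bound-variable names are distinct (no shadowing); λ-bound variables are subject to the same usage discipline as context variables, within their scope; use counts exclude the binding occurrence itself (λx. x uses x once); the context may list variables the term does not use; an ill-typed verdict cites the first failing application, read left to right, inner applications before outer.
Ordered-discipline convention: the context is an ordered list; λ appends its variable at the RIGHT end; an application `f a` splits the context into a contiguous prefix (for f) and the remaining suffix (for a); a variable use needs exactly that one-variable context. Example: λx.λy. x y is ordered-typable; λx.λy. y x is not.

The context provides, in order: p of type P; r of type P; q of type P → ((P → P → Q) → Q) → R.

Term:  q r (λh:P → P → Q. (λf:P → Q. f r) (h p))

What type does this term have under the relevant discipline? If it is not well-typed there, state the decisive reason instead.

term : R
variable uses: p ×1, r ×2, q ×1, h [bound] ×1, f [bound] ×1
left-to-right use order: q, r, f, r, h, p
typing: well-typed — term : R
all disciplines: ordered ✗; linear ✗; affine ✗; relevant ✓; unrestricted ✓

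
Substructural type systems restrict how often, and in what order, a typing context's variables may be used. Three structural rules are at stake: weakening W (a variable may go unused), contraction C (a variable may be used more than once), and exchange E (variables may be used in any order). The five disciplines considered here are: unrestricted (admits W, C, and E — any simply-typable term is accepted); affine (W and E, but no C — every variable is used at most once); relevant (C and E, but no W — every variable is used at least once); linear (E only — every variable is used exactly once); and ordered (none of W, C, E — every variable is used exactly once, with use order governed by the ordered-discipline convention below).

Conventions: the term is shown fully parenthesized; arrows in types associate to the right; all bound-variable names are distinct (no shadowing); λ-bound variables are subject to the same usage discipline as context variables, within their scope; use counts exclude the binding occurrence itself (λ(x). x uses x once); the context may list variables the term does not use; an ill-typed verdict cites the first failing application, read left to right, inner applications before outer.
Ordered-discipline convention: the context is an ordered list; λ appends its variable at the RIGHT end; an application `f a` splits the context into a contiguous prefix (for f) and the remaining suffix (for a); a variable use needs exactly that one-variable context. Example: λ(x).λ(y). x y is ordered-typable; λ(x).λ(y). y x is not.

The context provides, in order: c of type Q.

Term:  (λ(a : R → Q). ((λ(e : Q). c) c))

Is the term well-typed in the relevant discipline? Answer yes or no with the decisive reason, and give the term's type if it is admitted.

no — a, e left unused
usage: c: 2, a (bound): 0, e (bound): 0
order of uses: c, c
typing: the term checks, with type (R → Q) → Q
per-discipline verdicts: ordered ✗ · linear ✗ · affine ✗ · relevant ✗ · unrestricted ✓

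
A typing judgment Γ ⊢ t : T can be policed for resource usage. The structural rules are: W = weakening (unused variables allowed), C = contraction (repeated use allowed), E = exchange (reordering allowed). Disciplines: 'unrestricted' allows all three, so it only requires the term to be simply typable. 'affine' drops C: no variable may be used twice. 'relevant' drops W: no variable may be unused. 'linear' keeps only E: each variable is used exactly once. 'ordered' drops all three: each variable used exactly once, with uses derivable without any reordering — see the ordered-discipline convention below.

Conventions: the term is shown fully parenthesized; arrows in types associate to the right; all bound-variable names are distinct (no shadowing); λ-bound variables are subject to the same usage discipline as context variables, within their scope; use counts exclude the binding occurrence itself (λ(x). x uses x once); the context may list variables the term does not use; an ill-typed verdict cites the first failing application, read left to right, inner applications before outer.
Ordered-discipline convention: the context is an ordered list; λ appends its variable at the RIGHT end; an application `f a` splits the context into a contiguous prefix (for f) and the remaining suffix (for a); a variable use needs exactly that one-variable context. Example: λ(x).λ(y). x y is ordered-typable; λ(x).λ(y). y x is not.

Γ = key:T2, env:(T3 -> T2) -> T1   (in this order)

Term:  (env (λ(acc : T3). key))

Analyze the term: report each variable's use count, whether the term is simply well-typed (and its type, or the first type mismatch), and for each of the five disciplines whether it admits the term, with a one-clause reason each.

use counts: key=1, env=1, acc [bound]=0
order of uses: env, key
typing: the term checks, with type T1
ordered: ✗ — needs weakening: acc unused
linear: ✗ — needs weakening: acc unused
affine: ✓ — no duplicate uses among key, env, acc
relevant: ✗ — needs weakening: acc unused
unrestricted: ✓ — simply typable at T1; W, C, E all held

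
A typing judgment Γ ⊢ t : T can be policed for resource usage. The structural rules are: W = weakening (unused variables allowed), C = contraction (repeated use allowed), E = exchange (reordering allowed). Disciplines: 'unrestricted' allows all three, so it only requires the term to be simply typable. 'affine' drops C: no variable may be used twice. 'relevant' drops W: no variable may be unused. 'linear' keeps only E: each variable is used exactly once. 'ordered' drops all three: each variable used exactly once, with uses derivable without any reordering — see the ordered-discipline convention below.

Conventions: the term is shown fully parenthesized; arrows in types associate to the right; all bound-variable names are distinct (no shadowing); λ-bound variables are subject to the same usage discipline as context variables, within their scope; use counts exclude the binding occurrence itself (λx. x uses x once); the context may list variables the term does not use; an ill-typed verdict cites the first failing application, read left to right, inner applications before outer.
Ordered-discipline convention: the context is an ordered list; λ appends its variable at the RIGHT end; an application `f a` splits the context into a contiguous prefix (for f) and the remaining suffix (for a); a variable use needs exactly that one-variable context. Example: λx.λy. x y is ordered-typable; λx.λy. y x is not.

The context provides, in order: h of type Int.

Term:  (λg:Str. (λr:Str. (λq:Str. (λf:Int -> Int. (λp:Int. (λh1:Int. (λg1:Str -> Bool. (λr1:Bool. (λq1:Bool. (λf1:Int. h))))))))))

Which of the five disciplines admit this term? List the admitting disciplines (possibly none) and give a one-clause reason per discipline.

accepted by: affine, unrestricted
use counts: h: 1×, g (λ-bound): 0×, r (λ-bound): 0×, q (λ-bound): 0×, f (λ-bound): 0×, p (λ-bound): 0×, h1 (λ-bound): 0×, g1 (λ-bound): 0×, r1 (λ-bound): 0×, q1 (λ-bound): 0×, f1 (λ-bound): 0×
left-to-right use order: h
typing: well-typed at Str -> Str -> Str -> (Int -> Int) -> Int -> Int -> (Str -> Bool) -> Bool -> Bool -> Int -> Int
ordered ✗ (needs weakening: g, r, q, f, p, h1, g1, r1, q1, f1 unused)
linear ✗ (needs weakening: g, r, q, f, p, h1, g1, r1, q1, f1 unused)
affine ✓ (no duplicate uses among h, g, r, q, f, p, h1, g1, r1, q1, f1)
relevant ✗ (needs weakening: g, r, q, f, p, h1, g1, r1, q1, f1 unused)
unrestricted ✓ (type-checks (Str -> Str -> Str -> (Int -> Int) -> Int -> Int -> (Str -> Bool) -> Bool -> Bool -> Int -> Int) and nothing is barred)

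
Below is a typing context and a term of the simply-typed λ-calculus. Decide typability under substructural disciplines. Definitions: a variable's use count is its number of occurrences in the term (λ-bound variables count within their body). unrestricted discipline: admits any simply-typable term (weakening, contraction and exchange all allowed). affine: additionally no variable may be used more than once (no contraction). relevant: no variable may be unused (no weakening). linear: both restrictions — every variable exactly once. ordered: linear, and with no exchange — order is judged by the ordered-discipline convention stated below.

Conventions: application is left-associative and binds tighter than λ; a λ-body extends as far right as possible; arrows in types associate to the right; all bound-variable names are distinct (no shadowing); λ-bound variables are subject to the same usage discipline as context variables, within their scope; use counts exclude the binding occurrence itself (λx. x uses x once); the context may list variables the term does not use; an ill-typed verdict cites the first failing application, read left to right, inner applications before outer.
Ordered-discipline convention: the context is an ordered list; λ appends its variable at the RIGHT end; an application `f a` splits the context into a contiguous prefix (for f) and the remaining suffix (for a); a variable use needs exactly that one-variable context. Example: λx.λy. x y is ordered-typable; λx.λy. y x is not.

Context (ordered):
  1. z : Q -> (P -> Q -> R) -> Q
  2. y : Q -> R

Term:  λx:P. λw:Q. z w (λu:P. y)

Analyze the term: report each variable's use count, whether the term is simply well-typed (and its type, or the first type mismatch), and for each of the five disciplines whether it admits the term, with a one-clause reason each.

use counts: z=1, y=1, x [bound]=0, w [bound]=1, u [bound]=0
left-to-right use order: z, w, y
typing: the term checks, with type P -> Q -> Q
ordered: ✗ — x, u left unused
linear: ✗ — x, u left unused
affine: ✓ — no duplicate uses among z, y, x, w, u
relevant: ✗ — x, u left unused
unrestricted: ✓ — well-typed at P -> Q -> Q; no restrictions here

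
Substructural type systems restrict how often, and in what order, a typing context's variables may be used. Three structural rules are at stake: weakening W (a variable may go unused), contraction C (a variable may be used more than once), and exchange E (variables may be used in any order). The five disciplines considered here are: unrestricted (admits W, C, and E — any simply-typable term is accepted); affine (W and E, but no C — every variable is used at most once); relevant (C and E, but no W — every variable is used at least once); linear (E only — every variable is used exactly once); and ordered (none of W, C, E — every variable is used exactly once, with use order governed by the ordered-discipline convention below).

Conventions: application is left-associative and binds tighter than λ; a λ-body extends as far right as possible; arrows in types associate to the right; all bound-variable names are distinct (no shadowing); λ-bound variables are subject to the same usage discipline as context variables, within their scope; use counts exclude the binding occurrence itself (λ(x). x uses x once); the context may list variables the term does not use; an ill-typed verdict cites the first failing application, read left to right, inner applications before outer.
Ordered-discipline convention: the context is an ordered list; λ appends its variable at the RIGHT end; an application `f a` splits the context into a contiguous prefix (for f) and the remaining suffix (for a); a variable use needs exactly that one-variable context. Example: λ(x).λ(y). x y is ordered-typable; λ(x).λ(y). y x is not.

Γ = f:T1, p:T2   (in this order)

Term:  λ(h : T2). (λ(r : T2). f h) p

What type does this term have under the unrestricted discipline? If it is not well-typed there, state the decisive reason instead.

not well-typed under unrestricted — a type mismatch blocks all five
counts: f ×1, p ×1, h [bound] ×1, r [bound] ×0
uses in reading order: f, h, p
typing: ill-typed: non-arrow in function slot: T1
per-discipline verdicts: ordered ✗, linear ✗, affine ✗, relevant ✗, unrestricted ✗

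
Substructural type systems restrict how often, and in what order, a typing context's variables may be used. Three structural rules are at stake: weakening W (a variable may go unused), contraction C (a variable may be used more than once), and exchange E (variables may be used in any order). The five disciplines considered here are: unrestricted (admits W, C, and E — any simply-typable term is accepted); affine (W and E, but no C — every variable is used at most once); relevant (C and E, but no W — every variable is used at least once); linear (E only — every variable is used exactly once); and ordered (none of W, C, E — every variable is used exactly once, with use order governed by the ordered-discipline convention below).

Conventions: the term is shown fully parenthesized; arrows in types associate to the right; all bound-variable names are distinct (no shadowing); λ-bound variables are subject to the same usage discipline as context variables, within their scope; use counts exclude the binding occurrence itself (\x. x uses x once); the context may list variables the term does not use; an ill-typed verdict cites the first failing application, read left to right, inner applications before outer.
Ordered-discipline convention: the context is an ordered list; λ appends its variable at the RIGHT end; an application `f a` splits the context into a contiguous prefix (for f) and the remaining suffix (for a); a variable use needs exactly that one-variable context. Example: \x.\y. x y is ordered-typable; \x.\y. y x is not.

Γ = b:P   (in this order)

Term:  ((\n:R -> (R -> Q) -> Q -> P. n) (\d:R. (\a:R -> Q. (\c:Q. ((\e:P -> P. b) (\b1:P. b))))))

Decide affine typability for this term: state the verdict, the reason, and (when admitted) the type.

no — repeated use of b ×2
variable uses: b ×2; n (λ-bound) ×1; d (λ-bound) ×0; a (λ-bound) ×0; c (λ-bound) ×0; e (λ-bound) ×0; b1 (λ-bound) ×0
order of uses: n, b, b
typing: the term checks, with type R -> (R -> Q) -> Q -> P
per-discipline verdicts: ordered ✗, linear ✗, affine ✗, relevant ✗, unrestricted ✓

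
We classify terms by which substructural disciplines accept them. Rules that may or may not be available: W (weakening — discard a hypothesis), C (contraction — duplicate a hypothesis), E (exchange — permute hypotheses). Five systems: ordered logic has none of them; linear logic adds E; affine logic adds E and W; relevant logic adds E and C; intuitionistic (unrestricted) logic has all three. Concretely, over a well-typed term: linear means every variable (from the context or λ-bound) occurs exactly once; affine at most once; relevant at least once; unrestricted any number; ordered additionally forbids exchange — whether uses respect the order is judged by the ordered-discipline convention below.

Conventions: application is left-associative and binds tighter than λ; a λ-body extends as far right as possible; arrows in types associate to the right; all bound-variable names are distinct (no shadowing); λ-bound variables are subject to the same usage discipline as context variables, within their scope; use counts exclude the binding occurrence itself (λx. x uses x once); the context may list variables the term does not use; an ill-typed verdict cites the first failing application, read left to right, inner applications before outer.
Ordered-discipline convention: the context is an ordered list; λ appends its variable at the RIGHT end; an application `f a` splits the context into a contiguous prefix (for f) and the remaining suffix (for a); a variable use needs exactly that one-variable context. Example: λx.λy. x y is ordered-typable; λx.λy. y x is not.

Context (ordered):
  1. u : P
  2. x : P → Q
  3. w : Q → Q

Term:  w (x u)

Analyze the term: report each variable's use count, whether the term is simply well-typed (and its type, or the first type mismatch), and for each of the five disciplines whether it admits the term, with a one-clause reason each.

counts: u ×1, x ×1, w ×1
uses in reading order: w, x, u
typing: well-typed — term : Q
ordered ✗ (use order w, x, u needs exchange)
linear ✓ (u, x, w: one use apiece)
affine ✓ (u, x, w: no repeats, contraction unneeded)
relevant ✓ (at least one use each (u, x, w))
unrestricted ✓ (simply typable at Q; W, C, E all held)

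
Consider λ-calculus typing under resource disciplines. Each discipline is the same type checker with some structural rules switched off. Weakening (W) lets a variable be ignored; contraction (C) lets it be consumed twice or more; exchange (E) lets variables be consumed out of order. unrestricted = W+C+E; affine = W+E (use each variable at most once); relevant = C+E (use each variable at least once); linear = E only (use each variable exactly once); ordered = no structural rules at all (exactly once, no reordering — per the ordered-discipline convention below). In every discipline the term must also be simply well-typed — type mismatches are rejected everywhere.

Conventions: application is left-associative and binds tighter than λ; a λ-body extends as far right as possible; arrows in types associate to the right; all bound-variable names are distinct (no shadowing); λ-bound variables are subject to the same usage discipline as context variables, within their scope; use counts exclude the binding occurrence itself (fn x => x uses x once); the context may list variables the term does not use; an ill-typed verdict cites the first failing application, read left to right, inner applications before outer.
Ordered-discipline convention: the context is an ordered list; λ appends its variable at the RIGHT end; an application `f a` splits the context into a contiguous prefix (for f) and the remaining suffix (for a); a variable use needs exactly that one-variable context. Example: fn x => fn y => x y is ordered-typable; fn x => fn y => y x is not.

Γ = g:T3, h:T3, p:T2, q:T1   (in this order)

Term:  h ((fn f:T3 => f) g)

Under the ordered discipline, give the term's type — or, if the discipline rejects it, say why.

not well-typed under ordered — a type mismatch blocks all five
counts: g=1; h=1; p=0; q=0; f (bound)=1
uses in reading order: h, f, g
typing: ill-typed: non-arrow in function slot: T3
across the five disciplines: ordered ✗; linear ✗; affine ✗; relevant ✗; unrestricted ✗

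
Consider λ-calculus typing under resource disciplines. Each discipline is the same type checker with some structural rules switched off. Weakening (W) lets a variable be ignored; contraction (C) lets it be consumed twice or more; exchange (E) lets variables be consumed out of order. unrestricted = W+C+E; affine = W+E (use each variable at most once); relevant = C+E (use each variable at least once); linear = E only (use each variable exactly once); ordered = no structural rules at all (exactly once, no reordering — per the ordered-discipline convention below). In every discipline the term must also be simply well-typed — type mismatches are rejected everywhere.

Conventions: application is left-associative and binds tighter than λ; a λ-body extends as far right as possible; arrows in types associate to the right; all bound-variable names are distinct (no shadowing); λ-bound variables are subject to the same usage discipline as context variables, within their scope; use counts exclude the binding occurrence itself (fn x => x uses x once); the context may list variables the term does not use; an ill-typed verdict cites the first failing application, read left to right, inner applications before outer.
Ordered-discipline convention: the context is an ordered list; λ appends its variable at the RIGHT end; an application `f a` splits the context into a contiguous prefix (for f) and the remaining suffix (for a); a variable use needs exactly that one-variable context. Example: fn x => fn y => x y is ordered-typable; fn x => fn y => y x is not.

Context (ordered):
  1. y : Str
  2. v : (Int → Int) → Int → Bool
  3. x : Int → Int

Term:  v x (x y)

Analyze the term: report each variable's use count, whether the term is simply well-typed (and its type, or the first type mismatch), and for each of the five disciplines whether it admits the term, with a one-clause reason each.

use counts: y=1, v=1, x=2
left-to-right use order: v, x, x, y
typing: ill-typed: an argument Str mismatches the expected Int
ordered ✗ (fails simple typing)
linear ✗ (a type mismatch blocks all five)
affine ✗ (the type mismatch rejects it)
relevant ✗ (not simply typable)
unrestricted ✗ (fails simple typing)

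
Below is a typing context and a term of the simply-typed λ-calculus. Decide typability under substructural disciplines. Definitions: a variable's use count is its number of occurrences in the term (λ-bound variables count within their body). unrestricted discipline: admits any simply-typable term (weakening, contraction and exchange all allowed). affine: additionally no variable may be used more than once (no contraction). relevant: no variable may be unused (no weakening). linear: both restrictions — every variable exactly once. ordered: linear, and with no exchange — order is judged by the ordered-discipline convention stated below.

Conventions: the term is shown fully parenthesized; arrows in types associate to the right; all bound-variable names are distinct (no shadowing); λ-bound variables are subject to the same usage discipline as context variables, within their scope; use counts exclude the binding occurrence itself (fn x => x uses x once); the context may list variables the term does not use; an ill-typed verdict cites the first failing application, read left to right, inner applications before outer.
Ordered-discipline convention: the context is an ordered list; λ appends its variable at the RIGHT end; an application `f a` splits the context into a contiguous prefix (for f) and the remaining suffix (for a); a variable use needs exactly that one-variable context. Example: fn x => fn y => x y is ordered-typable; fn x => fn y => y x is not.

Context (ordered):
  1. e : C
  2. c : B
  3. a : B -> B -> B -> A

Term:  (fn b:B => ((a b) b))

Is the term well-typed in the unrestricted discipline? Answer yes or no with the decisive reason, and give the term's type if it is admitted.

yes — simply typable at B -> B -> A; W, C, E all held; term : B -> B -> A
use counts: e ×0; c ×0; a ×1; b (bound) ×2
uses in reading order: a, b, b
typing: ✓ — B -> B -> A
summary: ordered ✗, linear ✗, affine ✗, relevant ✗, unrestricted ✓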